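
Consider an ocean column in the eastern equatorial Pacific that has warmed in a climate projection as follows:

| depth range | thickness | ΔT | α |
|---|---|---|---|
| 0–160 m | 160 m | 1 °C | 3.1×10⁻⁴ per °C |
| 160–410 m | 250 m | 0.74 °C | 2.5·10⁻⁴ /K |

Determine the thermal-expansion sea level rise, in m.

0–160 m: 1 × 3.1×10⁻⁴ × 160 = 0.04960 m
Layer 2: 250 × 0.74 × 2.5×10⁻⁴ = 0.04625 m
Δh = 0.04960 + 0.04625 = 0.09585 m ≈ 0.096 m

Δh = 0.096 m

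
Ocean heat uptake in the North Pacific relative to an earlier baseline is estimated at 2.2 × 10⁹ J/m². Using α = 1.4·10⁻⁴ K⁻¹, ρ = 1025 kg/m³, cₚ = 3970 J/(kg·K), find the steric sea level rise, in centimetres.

about 7.57 cm

Δh = αQ/(ρcₚ) = 1.4×10⁻⁴ × 2.2×10⁹ / (1025 × 3970) ≈ 0.07569 m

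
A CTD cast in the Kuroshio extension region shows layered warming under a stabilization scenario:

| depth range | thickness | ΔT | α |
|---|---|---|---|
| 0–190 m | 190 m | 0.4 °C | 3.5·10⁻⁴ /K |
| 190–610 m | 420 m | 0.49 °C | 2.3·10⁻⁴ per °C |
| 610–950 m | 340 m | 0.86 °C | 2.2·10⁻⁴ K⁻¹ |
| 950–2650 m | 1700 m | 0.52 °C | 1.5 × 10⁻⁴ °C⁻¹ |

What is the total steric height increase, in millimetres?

271 mm

0–190 m: 0.4 × 190 × 3.5×10⁻⁴ = 0.02660 m
0.49 × 420 × 2.3×10⁻⁴ = 0.047334 m
Layer 3: 340 × 0.86 × 2.2×10⁻⁴ = 0.064328 m
1.5×10⁻⁴ × 1700 × 0.52 = 0.13260 m
Δh = 0.02660 + 0.047334 + 0.064328 + 0.13260 = 0.270862 m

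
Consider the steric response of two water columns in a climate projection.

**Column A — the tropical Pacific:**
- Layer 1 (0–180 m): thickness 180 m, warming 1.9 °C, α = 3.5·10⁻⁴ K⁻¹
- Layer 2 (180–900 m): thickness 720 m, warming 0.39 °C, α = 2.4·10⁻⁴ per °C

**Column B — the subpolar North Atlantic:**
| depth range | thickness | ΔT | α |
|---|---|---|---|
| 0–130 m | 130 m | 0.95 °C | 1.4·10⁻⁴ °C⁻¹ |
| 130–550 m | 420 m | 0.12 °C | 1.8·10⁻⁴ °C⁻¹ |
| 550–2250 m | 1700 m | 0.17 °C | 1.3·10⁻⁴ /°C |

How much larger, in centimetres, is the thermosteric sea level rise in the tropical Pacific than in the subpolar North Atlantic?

12 cm

A 1.9 × 180 × 3.5×10⁻⁴ = 0.11970 m
A 720 × 0.39 × 2.4×10⁻⁴ = 0.067392 m
A total: 0.187092 m
B 0–130 m: 1.4×10⁻⁴ × 0.95 × 130 = 0.01729 m
B Layer 2: 1.8×10⁻⁴ × 420 × 0.12 = 0.009072 m
B 1700 × 0.17 × 1.3×10⁻⁴ = 0.03757 m
B total: 0.063932 m
Difference: 0.187092 − 0.063932 = 0.12316 m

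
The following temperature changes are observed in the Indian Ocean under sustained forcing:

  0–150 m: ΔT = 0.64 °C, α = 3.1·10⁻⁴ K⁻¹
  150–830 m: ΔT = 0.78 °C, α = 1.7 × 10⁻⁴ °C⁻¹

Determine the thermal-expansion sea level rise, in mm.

0.64 × 150 × 3.1×10⁻⁴ = 0.02976 m
Layer 2: 680 × 0.78 × 1.7×10⁻⁴ = 0.090168 m
Δh = 0.02976 + 0.090168 = 0.119928 m

about 120 mm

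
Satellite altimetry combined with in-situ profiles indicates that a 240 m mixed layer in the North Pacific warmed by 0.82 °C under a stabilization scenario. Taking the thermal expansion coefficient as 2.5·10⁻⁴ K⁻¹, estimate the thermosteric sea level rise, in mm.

Δh = 49.2 mm

Δh = αΔT·H = 2.5×10⁻⁴ × 0.82 × 240 = 0.04920 m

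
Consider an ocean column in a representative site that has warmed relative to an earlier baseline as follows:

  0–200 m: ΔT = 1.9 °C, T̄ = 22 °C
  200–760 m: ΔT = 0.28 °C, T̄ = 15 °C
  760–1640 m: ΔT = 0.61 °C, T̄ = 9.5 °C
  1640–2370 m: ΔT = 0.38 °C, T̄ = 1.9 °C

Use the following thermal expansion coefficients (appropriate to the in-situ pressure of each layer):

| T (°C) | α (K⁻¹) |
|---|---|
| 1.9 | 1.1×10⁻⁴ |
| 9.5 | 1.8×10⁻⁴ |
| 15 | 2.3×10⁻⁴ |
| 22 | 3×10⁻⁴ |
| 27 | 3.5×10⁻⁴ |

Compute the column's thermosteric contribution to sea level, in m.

Δh ≈ 0.277 m

Layer 1 at 22 °C → α = 3×10⁻⁴ K⁻¹
Layer 2 at 15 °C → α = 2.3×10⁻⁴ K⁻¹
Layer 3 at 9.5 °C → α = 1.8×10⁻⁴ K⁻¹
Layer 4 at 1.9 °C → α = 1.1×10⁻⁴ K⁻¹
0–200 m: 200 × 3×10⁻⁴ × 1.9 = 0.11400 m
200–760 m: 560 × 2.3×10⁻⁴ × 0.28 = 0.036064 m
0.61 × 880 × 1.8×10⁻⁴ = 0.096624 m
1640–2370 m: 1.1×10⁻⁴ × 730 × 0.38 = 0.030514 m
Δh = 0.11400 + 0.036064 + 0.096624 + 0.030514 = 0.277202 m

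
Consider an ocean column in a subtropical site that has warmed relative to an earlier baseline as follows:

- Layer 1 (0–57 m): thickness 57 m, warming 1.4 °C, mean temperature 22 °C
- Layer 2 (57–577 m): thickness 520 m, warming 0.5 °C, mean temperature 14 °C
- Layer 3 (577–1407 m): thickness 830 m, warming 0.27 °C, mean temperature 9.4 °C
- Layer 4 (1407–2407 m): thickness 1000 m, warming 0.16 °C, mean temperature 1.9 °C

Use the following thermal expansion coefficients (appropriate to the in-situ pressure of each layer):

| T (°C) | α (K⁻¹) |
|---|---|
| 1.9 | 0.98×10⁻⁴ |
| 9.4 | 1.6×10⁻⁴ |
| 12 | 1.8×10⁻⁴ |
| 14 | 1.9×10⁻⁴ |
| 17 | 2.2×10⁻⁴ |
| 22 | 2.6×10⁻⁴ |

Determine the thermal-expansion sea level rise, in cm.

Layer 1 at 22 °C → α = 2.6×10⁻⁴ K⁻¹
Layer 2 at 14 °C → α = 1.9×10⁻⁴ K⁻¹
Layer 3 at 9.4 °C → α = 1.6×10⁻⁴ K⁻¹
Layer 4 at 1.9 °C → α = 0.98×10⁻⁴ K⁻¹
0–57 m: 57 × 1.4 × 2.6×10⁻⁴ = 0.020748 m
57–577 m: 520 × 0.5 × 1.9×10⁻⁴ = 0.04940 m
830 × 0.27 × 1.6×10⁻⁴ = 0.035856 m
1000 × 0.98×10⁻⁴ × 0.16 = 0.01568 m
Δh = 0.020748 + 0.04940 + 0.035856 + 0.01568 = 0.121684 m

12 cm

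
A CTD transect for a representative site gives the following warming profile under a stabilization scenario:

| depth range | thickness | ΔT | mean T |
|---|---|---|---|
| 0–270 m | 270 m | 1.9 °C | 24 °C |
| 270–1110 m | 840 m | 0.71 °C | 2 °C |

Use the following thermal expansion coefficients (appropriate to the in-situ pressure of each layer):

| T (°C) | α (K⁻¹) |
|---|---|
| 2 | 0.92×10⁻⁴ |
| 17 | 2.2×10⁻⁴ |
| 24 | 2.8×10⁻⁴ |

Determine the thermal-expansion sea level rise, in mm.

Layer 1 at 24 °C → α = 2.8×10⁻⁴ K⁻¹
Layer 2 at 2 °C → α = 0.92×10⁻⁴ K⁻¹
0–270 m: 270 × 1.9 × 2.8×10⁻⁴ = 0.14364 m
Layer 2: 0.92×10⁻⁴ × 0.71 × 840 = 0.0548688 m
Δh = 0.14364 + 0.0548688 = 0.1985088 m

about 199 mm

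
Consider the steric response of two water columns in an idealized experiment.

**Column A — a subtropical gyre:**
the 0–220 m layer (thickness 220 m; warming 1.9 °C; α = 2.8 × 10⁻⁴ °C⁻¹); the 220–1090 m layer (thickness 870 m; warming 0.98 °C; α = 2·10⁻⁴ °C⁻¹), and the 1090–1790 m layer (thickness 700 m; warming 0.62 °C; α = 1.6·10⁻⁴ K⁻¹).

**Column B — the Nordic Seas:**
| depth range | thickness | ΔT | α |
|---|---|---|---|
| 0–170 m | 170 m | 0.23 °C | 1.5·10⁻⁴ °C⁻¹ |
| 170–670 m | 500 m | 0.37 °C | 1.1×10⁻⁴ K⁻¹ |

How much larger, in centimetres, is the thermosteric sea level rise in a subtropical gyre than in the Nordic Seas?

A 220 × 1.9 × 2.8×10⁻⁴ = 0.11704 m
A 220–1090 m: 870 × 0.98 × 2×10⁻⁴ = 0.17052 m
A Layer 3: 700 × 1.6×10⁻⁴ × 0.62 = 0.06944 m
A total: 0.35700 m
B 0–170 m: 0.23 × 170 × 1.5×10⁻⁴ = 0.005865 m
B 170–670 m: 1.1×10⁻⁴ × 0.37 × 500 = 0.02035 m
B total: 0.026215 m
Difference: 0.35700 − 0.026215 = 0.330785 m

33.1 cm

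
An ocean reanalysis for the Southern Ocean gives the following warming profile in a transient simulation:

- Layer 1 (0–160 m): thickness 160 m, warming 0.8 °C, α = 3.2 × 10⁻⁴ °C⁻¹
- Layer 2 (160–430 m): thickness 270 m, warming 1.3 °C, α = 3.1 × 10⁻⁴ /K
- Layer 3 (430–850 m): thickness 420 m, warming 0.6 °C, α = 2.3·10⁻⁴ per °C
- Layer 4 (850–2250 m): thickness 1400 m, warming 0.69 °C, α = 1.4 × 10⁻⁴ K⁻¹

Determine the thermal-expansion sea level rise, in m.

0.8 × 160 × 3.2×10⁻⁴ = 0.04096 m
1.3 × 3.1×10⁻⁴ × 270 = 0.10881 m
Layer 3: 420 × 2.3×10⁻⁴ × 0.6 = 0.05796 m
0.69 × 1400 × 1.4×10⁻⁴ = 0.13524 m
Δh = 0.04096 + 0.10881 + 0.05796 + 0.13524 = 0.34297 m

0.34 m of thermosteric rise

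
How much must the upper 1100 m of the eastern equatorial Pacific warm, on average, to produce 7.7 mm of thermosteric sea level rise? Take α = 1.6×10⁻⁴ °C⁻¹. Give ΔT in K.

ΔT = Δh/(αH) = 0.0077 / (1.6×10⁻⁴ × 1100) = 0.04375 K

ΔT ≈ 0.044 K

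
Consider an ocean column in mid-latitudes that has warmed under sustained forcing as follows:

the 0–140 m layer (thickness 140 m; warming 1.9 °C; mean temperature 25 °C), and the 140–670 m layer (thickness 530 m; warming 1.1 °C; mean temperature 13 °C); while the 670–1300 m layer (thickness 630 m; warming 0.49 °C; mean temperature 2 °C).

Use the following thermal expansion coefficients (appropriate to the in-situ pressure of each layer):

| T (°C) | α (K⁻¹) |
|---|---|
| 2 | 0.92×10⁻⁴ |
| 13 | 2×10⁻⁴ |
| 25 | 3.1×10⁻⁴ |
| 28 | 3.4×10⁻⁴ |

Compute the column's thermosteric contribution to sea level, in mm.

Layer 1 at 25 °C → α = 3.1×10⁻⁴ K⁻¹
Layer 2 at 13 °C → α = 2×10⁻⁴ K⁻¹
Layer 3 at 2 °C → α = 0.92×10⁻⁴ K⁻¹
0–140 m: 140 × 3.1×10⁻⁴ × 1.9 = 0.08246 m
140–670 m: 1.1 × 530 × 2×10⁻⁴ = 0.11660 m
0.92×10⁻⁴ × 630 × 0.49 = 0.0284004 m
Δh = 0.08246 + 0.11660 + 0.0284004 = 0.2274604 m ≈ 227 mm

about 227 mm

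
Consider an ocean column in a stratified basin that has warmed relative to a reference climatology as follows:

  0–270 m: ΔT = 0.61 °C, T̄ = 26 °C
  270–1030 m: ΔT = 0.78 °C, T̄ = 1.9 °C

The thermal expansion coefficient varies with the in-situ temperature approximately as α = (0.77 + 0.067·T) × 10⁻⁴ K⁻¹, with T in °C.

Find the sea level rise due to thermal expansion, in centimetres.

Layer 1: α = (0.77 + 0.067×26)×10⁻⁴ = 2.512×10⁻⁴ K⁻¹
Layer 2: α = (0.77 + 0.067×1.9)×10⁻⁴ = 0.8973×10⁻⁴ K⁻¹
Layer 1: 0.61 × 2.512×10⁻⁴ × 270 = 0.04137264 m
Layer 2: 0.78 × 0.8973×10⁻⁴ × 760 = 0.053191944 m
Δh = 0.04137264 + 0.053191944 = 0.094564584 m ≈ 9.46 cm

about 9.46 cm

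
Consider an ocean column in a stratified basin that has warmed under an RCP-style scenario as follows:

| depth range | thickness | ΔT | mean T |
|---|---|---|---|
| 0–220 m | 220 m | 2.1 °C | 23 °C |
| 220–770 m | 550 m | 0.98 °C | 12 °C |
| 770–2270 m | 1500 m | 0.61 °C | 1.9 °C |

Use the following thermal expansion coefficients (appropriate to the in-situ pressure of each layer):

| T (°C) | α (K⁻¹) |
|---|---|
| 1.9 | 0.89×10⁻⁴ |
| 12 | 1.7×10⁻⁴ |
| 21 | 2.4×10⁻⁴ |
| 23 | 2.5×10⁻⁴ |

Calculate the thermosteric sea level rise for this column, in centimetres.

Layer 1 at 23 °C → α = 2.5×10⁻⁴ K⁻¹
Layer 2 at 12 °C → α = 1.7×10⁻⁴ K⁻¹
Layer 3 at 1.9 °C → α = 0.89×10⁻⁴ K⁻¹
Layer 1: 2.1 × 220 × 2.5×10⁻⁴ = 0.11550 m
220–770 m: 0.98 × 550 × 1.7×10⁻⁴ = 0.09163 m
0.89×10⁻⁴ × 0.61 × 1500 = 0.081435 m
Δh = 0.11550 + 0.09163 + 0.081435 = 0.288565 m ≈ 28.9 cm

Δh = 28.9 cm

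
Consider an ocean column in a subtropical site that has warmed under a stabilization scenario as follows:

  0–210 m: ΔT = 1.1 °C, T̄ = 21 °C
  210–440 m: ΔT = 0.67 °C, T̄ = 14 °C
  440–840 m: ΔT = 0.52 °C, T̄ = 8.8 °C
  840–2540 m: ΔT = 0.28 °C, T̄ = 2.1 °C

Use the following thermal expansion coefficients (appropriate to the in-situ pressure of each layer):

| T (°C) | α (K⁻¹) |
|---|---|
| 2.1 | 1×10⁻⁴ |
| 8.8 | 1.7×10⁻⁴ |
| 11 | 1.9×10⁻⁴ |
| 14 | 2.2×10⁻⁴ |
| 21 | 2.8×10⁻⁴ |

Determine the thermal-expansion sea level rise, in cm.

18.2 cm

Layer 1 at 21 °C → α = 2.8×10⁻⁴ K⁻¹
Layer 2 at 14 °C → α = 2.2×10⁻⁴ K⁻¹
Layer 3 at 8.8 °C → α = 1.7×10⁻⁴ K⁻¹
Layer 4 at 2.1 °C → α = 1×10⁻⁴ K⁻¹
Layer 1: 2.8×10⁻⁴ × 1.1 × 210 = 0.06468 m
Layer 2: 2.2×10⁻⁴ × 0.67 × 230 = 0.033902 m
Layer 3: 400 × 0.52 × 1.7×10⁻⁴ = 0.03536 m
0.28 × 1700 × 1×10⁻⁴ = 0.04760 m
Δh = 0.06468 + 0.033902 + 0.03536 + 0.04760 = 0.181542 m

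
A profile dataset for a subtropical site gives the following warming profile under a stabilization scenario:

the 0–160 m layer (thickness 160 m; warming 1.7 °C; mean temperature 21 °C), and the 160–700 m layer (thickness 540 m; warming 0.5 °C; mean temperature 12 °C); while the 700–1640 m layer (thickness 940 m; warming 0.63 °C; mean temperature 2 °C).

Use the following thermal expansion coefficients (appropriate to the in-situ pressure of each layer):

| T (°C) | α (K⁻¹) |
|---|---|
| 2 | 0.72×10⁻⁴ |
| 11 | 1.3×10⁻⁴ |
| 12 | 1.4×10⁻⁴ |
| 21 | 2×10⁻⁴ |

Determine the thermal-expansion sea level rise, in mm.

135 mm

Layer 1 at 21 °C → α = 2×10⁻⁴ K⁻¹
Layer 2 at 12 °C → α = 1.4×10⁻⁴ K⁻¹
Layer 3 at 2 °C → α = 0.72×10⁻⁴ K⁻¹
Layer 1: 1.7 × 2×10⁻⁴ × 160 = 0.05440 m
0.5 × 540 × 1.4×10⁻⁴ = 0.03780 m
0.72×10⁻⁴ × 940 × 0.63 = 0.0426384 m
Δh = 0.05440 + 0.03780 + 0.0426384 = 0.1348384 m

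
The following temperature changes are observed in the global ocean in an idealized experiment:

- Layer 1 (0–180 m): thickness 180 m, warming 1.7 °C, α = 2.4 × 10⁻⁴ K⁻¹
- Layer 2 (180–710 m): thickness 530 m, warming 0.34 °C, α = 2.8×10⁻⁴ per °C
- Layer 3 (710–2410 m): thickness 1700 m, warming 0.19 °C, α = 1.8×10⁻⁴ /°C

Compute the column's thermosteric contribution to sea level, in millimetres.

180 × 2.4×10⁻⁴ × 1.7 = 0.07344 m
530 × 0.34 × 2.8×10⁻⁴ = 0.050456 m
1.8×10⁻⁴ × 1700 × 0.19 = 0.05814 m
Δh = 0.07344 + 0.050456 + 0.05814 = 0.182036 m ≈ 182 mm

182 mm of thermosteric rise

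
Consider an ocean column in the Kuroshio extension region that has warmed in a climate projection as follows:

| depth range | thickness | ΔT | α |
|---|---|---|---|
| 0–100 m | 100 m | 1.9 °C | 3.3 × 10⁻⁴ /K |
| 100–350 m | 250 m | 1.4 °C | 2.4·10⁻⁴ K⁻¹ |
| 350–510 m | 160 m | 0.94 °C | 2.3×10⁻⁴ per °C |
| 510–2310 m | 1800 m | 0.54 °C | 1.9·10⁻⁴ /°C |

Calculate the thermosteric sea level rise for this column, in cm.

36.6 cm

0–100 m: 3.3×10⁻⁴ × 1.9 × 100 = 0.06270 m
2.4×10⁻⁴ × 250 × 1.4 = 0.08400 m
2.3×10⁻⁴ × 0.94 × 160 = 0.034592 m
510–2310 m: 1.9×10⁻⁴ × 1800 × 0.54 = 0.18468 m
Δh = 0.06270 + 0.08400 + 0.034592 + 0.18468 = 0.365972 m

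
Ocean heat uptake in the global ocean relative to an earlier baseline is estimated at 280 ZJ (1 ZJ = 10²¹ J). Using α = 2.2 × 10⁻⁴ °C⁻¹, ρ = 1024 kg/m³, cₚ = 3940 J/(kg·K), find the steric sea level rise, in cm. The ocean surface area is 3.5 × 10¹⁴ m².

4.36 cm

Per unit area: Q = 280×10²¹ / (3.5×10¹⁴) = 8×10⁸ J/m²
Δh = αQ/(ρcₚ) = 2.2×10⁻⁴ × 8×10⁸ / (1024 × 3940) ≈ 0.043623 m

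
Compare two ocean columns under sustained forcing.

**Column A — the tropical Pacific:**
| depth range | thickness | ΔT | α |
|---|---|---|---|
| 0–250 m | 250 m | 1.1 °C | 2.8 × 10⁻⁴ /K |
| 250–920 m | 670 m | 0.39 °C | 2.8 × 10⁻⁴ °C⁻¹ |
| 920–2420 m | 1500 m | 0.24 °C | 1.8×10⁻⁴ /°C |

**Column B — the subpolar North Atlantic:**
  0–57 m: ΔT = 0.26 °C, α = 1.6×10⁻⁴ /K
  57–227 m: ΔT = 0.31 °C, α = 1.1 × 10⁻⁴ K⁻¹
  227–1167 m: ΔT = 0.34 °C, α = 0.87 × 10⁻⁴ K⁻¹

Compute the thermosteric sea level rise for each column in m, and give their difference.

A 0–250 m: 250 × 1.1 × 2.8×10⁻⁴ = 0.07700 m
A 2.8×10⁻⁴ × 0.39 × 670 = 0.073164 m
A Layer 3: 1.8×10⁻⁴ × 0.24 × 1500 = 0.06480 m
A total: 0.214964 m
B 1.6×10⁻⁴ × 57 × 0.26 = 0.0023712 m
B 0.31 × 1.1×10⁻⁴ × 170 = 0.005797 m
B Layer 3: 0.34 × 0.87×10⁻⁴ × 940 = 0.0278052 m
B total: 0.0359734 m
Difference: 0.214964 − 0.0359734 = 0.1789906 m

Δh_A ≈ 0.215 m, Δh_B ≈ 0.0360 m; difference ≈ 0.179 m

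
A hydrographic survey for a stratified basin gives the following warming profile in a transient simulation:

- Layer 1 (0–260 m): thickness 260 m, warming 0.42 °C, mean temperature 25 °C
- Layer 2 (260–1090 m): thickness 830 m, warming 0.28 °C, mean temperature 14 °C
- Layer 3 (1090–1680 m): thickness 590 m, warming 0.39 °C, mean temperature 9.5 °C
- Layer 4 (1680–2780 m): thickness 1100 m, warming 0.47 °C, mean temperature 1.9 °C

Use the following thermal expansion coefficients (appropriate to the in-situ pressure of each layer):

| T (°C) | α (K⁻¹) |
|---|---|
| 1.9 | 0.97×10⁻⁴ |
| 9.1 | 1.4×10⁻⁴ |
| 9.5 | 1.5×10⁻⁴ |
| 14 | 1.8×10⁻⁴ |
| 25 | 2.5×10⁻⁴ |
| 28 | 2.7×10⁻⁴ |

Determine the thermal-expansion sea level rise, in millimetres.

Layer 1 at 25 °C → α = 2.5×10⁻⁴ K⁻¹
Layer 2 at 14 °C → α = 1.8×10⁻⁴ K⁻¹
Layer 3 at 9.5 °C → α = 1.5×10⁻⁴ K⁻¹
Layer 4 at 1.9 °C → α = 0.97×10⁻⁴ K⁻¹
0–260 m: 0.42 × 260 × 2.5×10⁻⁴ = 0.02730 m
830 × 1.8×10⁻⁴ × 0.28 = 0.041832 m
Layer 3: 590 × 0.39 × 1.5×10⁻⁴ = 0.034515 m
0.97×10⁻⁴ × 1100 × 0.47 = 0.050149 m
Δh = 0.02730 + 0.041832 + 0.034515 + 0.050149 = 0.153796 m

Δh ≈ 150 mm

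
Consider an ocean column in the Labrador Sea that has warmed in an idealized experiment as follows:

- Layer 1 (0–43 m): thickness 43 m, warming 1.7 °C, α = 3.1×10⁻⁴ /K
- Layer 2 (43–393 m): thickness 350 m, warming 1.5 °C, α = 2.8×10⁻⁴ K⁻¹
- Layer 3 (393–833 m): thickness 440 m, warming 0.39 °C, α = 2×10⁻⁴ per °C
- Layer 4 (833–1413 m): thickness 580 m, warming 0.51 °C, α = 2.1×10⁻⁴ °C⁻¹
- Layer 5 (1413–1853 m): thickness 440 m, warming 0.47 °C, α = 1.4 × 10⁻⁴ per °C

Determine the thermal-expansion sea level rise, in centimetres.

29.5 cm

1.7 × 3.1×10⁻⁴ × 43 = 0.022661 m
Layer 2: 350 × 1.5 × 2.8×10⁻⁴ = 0.14700 m
Layer 3: 2×10⁻⁴ × 0.39 × 440 = 0.03432 m
Layer 4: 2.1×10⁻⁴ × 0.51 × 580 = 0.062118 m
Layer 5: 440 × 0.47 × 1.4×10⁻⁴ = 0.028952 m
Δh = 0.022661 + 0.14700 + 0.03432 + 0.062118 + 0.028952 = 0.295051 m ≈ 29.5 cm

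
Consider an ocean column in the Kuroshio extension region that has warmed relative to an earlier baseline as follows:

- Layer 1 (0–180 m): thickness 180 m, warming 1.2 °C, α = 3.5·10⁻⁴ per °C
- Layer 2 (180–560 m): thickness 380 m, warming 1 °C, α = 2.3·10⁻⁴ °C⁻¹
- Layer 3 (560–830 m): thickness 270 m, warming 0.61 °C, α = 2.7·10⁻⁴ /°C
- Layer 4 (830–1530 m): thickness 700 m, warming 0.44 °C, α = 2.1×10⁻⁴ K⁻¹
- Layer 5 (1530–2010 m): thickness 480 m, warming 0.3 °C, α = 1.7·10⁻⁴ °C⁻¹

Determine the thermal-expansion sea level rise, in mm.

0–180 m: 180 × 1.2 × 3.5×10⁻⁴ = 0.07560 m
Layer 2: 380 × 1 × 2.3×10⁻⁴ = 0.08740 m
560–830 m: 0.61 × 270 × 2.7×10⁻⁴ = 0.044469 m
830–1530 m: 0.44 × 2.1×10⁻⁴ × 700 = 0.06468 m
480 × 0.3 × 1.7×10⁻⁴ = 0.02448 m
Δh = 0.07560 + 0.08740 + 0.044469 + 0.06468 + 0.02448 = 0.296629 m

297 mm of thermosteric rise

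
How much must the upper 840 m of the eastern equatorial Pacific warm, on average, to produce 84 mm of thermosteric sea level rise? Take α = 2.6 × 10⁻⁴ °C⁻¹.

ΔT ≈ 0.385 °C

ΔT = Δh/(αH) = 0.084 / (2.6×10⁻⁴ × 840) ≈ 0.3846 °C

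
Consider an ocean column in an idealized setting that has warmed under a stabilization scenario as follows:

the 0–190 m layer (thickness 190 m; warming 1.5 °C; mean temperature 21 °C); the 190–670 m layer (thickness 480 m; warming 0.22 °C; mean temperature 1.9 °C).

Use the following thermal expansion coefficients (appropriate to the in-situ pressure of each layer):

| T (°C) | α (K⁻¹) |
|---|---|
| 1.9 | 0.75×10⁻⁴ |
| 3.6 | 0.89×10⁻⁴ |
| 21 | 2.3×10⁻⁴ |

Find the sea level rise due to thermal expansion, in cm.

Δh = 7.35 cm

Layer 1 at 21 °C → α = 2.3×10⁻⁴ K⁻¹
Layer 2 at 1.9 °C → α = 0.75×10⁻⁴ K⁻¹
190 × 1.5 × 2.3×10⁻⁴ = 0.06555 m
480 × 0.75×10⁻⁴ × 0.22 = 0.00792 m
Δh = 0.06555 + 0.00792 = 0.07347 m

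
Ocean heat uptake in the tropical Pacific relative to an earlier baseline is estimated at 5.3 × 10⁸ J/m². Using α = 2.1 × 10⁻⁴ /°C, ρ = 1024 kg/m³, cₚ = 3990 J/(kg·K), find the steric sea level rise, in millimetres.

27.2 mm of thermosteric rise

Δh = αQ/(ρcₚ) = 2.1×10⁻⁴ × 5.3×10⁸ / (1024 × 3990) ≈ 0.027241 m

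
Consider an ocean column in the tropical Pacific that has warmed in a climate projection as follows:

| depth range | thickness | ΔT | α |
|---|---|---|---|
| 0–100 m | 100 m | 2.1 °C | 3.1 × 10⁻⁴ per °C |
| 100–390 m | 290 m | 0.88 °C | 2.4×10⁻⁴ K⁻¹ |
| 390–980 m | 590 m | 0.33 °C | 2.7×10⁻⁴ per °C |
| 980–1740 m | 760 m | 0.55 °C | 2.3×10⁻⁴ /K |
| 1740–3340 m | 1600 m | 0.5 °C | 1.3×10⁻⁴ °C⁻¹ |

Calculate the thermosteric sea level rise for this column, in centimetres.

Δh ≈ 37.9 cm

Layer 1: 100 × 3.1×10⁻⁴ × 2.1 = 0.06510 m
100–390 m: 290 × 0.88 × 2.4×10⁻⁴ = 0.061248 m
390–980 m: 590 × 0.33 × 2.7×10⁻⁴ = 0.052569 m
2.3×10⁻⁴ × 760 × 0.55 = 0.09614 m
1740–3340 m: 1600 × 1.3×10⁻⁴ × 0.5 = 0.10400 m
Δh = 0.06510 + 0.061248 + 0.052569 + 0.09614 + 0.10400 = 0.379057 m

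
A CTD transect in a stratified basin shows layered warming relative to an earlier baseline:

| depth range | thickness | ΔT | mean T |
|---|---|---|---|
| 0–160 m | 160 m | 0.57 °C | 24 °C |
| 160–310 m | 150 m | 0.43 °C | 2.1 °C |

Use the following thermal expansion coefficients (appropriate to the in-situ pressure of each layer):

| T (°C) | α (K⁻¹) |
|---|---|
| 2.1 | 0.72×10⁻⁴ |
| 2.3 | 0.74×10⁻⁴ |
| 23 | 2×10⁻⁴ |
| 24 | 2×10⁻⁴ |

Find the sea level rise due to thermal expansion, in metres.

0.023 m

Layer 1 at 24 °C → α = 2×10⁻⁴ K⁻¹
Layer 2 at 2.1 °C → α = 0.72×10⁻⁴ K⁻¹
Layer 1: 2×10⁻⁴ × 0.57 × 160 = 0.01824 m
160–310 m: 0.43 × 150 × 0.72×10⁻⁴ = 0.004644 m
Δh = 0.01824 + 0.004644 = 0.022884 m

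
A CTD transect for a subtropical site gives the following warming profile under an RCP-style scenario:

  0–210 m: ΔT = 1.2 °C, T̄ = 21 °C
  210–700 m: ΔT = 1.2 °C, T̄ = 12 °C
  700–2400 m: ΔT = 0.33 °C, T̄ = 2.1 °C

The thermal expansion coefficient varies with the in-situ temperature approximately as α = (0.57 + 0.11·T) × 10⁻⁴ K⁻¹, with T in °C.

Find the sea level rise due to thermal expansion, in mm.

Layer 1: α = (0.57 + 0.11×21)×10⁻⁴ = 2.88×10⁻⁴ K⁻¹
Layer 2: α = (0.57 + 0.11×12)×10⁻⁴ = 1.89×10⁻⁴ K⁻¹
Layer 3: α = (0.57 + 0.11×2.1)×10⁻⁴ = 0.801×10⁻⁴ K⁻¹
0–210 m: 1.2 × 2.88×10⁻⁴ × 210 = 0.072576 m
Layer 2: 1.2 × 490 × 1.89×10⁻⁴ = 0.111132 m
700–2400 m: 0.801×10⁻⁴ × 0.33 × 1700 = 0.0449361 m
Δh = 0.072576 + 0.111132 + 0.0449361 = 0.2286441 m ≈ 230 mm

230 mm of thermosteric rise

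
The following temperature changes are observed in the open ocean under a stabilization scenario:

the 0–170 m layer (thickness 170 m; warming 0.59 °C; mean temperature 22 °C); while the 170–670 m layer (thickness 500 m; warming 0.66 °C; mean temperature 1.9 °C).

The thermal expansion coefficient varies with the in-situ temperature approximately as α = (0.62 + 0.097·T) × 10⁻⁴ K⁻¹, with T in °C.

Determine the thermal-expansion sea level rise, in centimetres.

Δh = 5.4 cm

Layer 1: α = (0.62 + 0.097×22)×10⁻⁴ = 2.754×10⁻⁴ K⁻¹
Layer 2: α = (0.62 + 0.097×1.9)×10⁻⁴ = 0.8043×10⁻⁴ K⁻¹
2.754×10⁻⁴ × 0.59 × 170 = 0.02762262 m
170–670 m: 500 × 0.8043×10⁻⁴ × 0.66 = 0.0265419 m
Δh = 0.02762262 + 0.0265419 = 0.05416452 m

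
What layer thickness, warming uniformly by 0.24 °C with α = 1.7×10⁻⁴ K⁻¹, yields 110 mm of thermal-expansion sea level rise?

2700 m

H = Δh/(αΔT) = 0.11 / (1.7×10⁻⁴ × 0.24) ≈ 2696 m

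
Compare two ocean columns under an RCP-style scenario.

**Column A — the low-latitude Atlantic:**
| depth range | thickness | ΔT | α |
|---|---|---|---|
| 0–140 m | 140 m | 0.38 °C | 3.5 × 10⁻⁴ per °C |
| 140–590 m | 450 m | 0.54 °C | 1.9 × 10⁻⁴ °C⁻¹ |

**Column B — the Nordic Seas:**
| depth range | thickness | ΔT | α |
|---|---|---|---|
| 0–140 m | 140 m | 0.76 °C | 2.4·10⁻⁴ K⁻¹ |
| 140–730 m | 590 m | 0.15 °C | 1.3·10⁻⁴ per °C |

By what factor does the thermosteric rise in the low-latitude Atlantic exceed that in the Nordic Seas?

A 0–140 m: 0.38 × 140 × 3.5×10⁻⁴ = 0.01862 m
A 140–590 m: 450 × 0.54 × 1.9×10⁻⁴ = 0.04617 m
A total: 0.06479 m
B Layer 1: 140 × 2.4×10⁻⁴ × 0.76 = 0.025536 m
B Layer 2: 0.15 × 1.3×10⁻⁴ × 590 = 0.011505 m
B total: 0.037041 m
Ratio: 0.06479 / 0.037041 ≈ 1.749

1.7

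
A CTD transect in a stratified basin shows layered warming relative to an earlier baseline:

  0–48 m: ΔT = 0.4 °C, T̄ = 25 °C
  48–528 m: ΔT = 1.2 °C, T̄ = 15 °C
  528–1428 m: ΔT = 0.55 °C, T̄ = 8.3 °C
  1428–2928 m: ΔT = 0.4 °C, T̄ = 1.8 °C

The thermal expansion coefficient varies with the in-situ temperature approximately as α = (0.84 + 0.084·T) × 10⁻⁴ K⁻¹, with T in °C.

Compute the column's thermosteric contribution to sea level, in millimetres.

Layer 1: α = (0.84 + 0.084×25)×10⁻⁴ = 2.94×10⁻⁴ K⁻¹
Layer 2: α = (0.84 + 0.084×15)×10⁻⁴ = 2.1×10⁻⁴ K⁻¹
Layer 3: α = (0.84 + 0.084×8.3)×10⁻⁴ = 1.5372×10⁻⁴ K⁻¹
Layer 4: α = (0.84 + 0.084×1.8)×10⁻⁴ = 0.9912×10⁻⁴ K⁻¹
Layer 1: 48 × 0.4 × 2.94×10⁻⁴ = 0.0056448 m
48–528 m: 2.1×10⁻⁴ × 480 × 1.2 = 0.12096 m
0.55 × 900 × 1.5372×10⁻⁴ = 0.0760914 m
1428–2928 m: 1500 × 0.9912×10⁻⁴ × 0.4 = 0.059472 m
Δh = 0.0056448 + 0.12096 + 0.0760914 + 0.059472 = 0.2621682 m

262 mm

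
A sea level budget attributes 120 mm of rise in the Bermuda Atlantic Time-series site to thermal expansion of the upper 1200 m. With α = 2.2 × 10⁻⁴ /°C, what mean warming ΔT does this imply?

0.455 °C

ΔT = Δh/(αH) = 0.12 / (2.2×10⁻⁴ × 1200) ≈ 0.4545 °C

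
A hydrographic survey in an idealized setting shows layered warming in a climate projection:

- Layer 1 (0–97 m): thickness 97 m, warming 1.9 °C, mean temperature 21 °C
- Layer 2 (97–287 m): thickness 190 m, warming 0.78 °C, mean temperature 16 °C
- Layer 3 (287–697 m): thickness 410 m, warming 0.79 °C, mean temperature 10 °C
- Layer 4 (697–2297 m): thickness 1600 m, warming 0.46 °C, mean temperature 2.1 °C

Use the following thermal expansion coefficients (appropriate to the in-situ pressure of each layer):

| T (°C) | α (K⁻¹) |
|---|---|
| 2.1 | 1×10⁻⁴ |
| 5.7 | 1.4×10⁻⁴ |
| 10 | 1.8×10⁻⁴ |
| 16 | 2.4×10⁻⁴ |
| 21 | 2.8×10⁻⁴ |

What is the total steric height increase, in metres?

Layer 1 at 21 °C → α = 2.8×10⁻⁴ K⁻¹
Layer 2 at 16 °C → α = 2.4×10⁻⁴ K⁻¹
Layer 3 at 10 °C → α = 1.8×10⁻⁴ K⁻¹
Layer 4 at 2.1 °C → α = 1×10⁻⁴ K⁻¹
Layer 1: 97 × 2.8×10⁻⁴ × 1.9 = 0.051604 m
97–287 m: 2.4×10⁻⁴ × 190 × 0.78 = 0.035568 m
Layer 3: 1.8×10⁻⁴ × 0.79 × 410 = 0.058302 m
1×10⁻⁴ × 1600 × 0.46 = 0.07360 m
Δh = 0.051604 + 0.035568 + 0.058302 + 0.07360 = 0.219074 m

0.219 m of thermosteric rise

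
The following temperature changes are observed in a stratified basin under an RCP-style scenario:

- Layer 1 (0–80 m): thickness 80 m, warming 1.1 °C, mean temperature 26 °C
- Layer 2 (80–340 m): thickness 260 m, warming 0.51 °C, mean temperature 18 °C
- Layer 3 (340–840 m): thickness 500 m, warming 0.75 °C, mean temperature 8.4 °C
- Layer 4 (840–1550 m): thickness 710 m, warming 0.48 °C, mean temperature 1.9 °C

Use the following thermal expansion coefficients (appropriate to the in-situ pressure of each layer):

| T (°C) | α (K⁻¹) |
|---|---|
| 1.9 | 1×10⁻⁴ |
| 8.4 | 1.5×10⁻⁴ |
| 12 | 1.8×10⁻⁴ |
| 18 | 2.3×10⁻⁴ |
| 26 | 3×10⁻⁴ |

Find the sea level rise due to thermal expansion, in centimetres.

Layer 1 at 26 °C → α = 3×10⁻⁴ K⁻¹
Layer 2 at 18 °C → α = 2.3×10⁻⁴ K⁻¹
Layer 3 at 8.4 °C → α = 1.5×10⁻⁴ K⁻¹
Layer 4 at 1.9 °C → α = 1×10⁻⁴ K⁻¹
1.1 × 3×10⁻⁴ × 80 = 0.02640 m
Layer 2: 2.3×10⁻⁴ × 260 × 0.51 = 0.030498 m
Layer 3: 500 × 1.5×10⁻⁴ × 0.75 = 0.05625 m
Layer 4: 710 × 1×10⁻⁴ × 0.48 = 0.03408 m
Δh = 0.02640 + 0.030498 + 0.05625 + 0.03408 = 0.147228 m ≈ 15 cm

about 15 cm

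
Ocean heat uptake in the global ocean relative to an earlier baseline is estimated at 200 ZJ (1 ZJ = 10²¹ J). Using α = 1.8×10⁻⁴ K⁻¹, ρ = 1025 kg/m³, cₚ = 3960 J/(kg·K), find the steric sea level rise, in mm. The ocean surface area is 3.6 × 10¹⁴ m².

Per unit area: Q = 200×10²¹ / (3.6×10¹⁴) ≈ 5.556×10⁸ J/m²
Δh = αQ/(ρcₚ) = 1.8×10⁻⁴ × 5.556×10⁸ / (1025 × 3960) ≈ 0.024639 m

Δh ≈ 25 mm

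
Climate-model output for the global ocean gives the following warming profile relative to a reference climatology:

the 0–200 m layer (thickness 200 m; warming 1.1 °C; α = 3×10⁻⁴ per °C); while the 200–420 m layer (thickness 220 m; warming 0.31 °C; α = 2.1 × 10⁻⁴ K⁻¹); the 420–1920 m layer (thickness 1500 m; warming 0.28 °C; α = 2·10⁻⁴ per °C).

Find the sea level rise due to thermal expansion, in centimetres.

16.4 cm of thermosteric rise

Layer 1: 1.1 × 3×10⁻⁴ × 200 = 0.06600 m
Layer 2: 220 × 0.31 × 2.1×10⁻⁴ = 0.014322 m
2×10⁻⁴ × 0.28 × 1500 = 0.08400 m
Δh = 0.06600 + 0.014322 + 0.08400 = 0.164322 m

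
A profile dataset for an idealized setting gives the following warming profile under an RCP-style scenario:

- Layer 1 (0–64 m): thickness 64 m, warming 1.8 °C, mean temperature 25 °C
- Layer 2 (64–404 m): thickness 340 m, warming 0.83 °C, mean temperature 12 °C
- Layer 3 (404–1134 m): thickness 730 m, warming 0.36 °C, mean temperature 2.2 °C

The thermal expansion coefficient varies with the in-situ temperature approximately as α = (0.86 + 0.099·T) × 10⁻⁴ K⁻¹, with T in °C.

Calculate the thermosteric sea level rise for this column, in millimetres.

Layer 1: α = (0.86 + 0.099×25)×10⁻⁴ = 3.335×10⁻⁴ K⁻¹
Layer 2: α = (0.86 + 0.099×12)×10⁻⁴ = 2.048×10⁻⁴ K⁻¹
Layer 3: α = (0.86 + 0.099×2.2)×10⁻⁴ = 1.0778×10⁻⁴ K⁻¹
Layer 1: 64 × 1.8 × 3.335×10⁻⁴ = 0.0384192 m
2.048×10⁻⁴ × 340 × 0.83 = 0.05779456 m
Layer 3: 0.36 × 730 × 1.0778×10⁻⁴ = 0.028324584 m
Δh = 0.0384192 + 0.05779456 + 0.028324584 = 0.124538344 m ≈ 125 mm

125 mm of thermosteric rise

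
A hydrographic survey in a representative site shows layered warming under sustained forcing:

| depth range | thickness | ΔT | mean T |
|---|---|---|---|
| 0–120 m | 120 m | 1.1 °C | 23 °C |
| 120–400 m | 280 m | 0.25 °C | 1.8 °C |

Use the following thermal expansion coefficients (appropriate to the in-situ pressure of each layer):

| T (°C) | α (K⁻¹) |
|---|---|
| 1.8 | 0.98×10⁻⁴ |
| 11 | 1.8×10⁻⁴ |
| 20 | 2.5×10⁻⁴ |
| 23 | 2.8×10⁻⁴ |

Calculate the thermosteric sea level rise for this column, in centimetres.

Δh ≈ 4.38 cm

Layer 1 at 23 °C → α = 2.8×10⁻⁴ K⁻¹
Layer 2 at 1.8 °C → α = 0.98×10⁻⁴ K⁻¹
Layer 1: 120 × 2.8×10⁻⁴ × 1.1 = 0.03696 m
120–400 m: 0.98×10⁻⁴ × 280 × 0.25 = 0.00686 m
Δh = 0.03696 + 0.00686 = 0.04382 m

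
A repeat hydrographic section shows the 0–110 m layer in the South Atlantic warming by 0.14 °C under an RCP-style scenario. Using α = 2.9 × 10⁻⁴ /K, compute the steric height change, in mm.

about 4.5 mm

Δh = αΔT·H = 2.9×10⁻⁴ × 0.14 × 110 = 0.004466 m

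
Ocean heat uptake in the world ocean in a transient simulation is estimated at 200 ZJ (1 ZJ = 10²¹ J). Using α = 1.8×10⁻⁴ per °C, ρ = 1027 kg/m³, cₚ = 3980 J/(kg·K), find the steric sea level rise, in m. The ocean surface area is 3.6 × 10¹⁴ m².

Per unit area: Q = 200×10²¹ / (3.6×10¹⁴) ≈ 5.556×10⁸ J/m²
Δh = αQ/(ρcₚ) = 1.8×10⁻⁴ × 5.556×10⁸ / (1027 × 3980) ≈ 0.024467 m

0.0245 m of thermosteric rise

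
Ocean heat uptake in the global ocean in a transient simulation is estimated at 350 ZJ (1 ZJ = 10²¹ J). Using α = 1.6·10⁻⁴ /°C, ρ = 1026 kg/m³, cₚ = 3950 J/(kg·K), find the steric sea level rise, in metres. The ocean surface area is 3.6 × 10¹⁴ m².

0.0384 m of thermosteric rise

Per unit area: Q = 350×10²¹ / (3.6×10¹⁴) ≈ 9.722×10⁸ J/m²
Δh = αQ/(ρcₚ) = 1.6×10⁻⁴ × 9.722×10⁸ / (1026 × 3950) ≈ 0.038382 m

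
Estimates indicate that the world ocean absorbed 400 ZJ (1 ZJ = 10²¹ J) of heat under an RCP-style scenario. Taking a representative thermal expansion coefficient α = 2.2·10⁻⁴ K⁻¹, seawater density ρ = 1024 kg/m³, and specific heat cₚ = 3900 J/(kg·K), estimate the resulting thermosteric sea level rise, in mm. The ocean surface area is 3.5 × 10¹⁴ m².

about 63 mm

Per unit area: Q = 400×10²¹ / (3.5×10¹⁴) ≈ 1.143×10⁹ J/m²
Δh = αQ/(ρcₚ) = 2.2×10⁻⁴ × 1.143×10⁹ / (1024 × 3900) ≈ 0.062966 m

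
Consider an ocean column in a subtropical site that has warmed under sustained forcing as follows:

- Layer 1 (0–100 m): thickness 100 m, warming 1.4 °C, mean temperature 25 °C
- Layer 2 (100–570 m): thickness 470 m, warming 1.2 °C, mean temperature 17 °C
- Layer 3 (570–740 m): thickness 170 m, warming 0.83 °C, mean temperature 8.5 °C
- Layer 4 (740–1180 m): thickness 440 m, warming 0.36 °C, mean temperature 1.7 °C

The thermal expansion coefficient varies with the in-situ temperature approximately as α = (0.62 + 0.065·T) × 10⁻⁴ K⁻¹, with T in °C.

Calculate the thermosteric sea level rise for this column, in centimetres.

Layer 1: α = (0.62 + 0.065×25)×10⁻⁴ = 2.245×10⁻⁴ K⁻¹
Layer 2: α = (0.62 + 0.065×17)×10⁻⁴ = 1.725×10⁻⁴ K⁻¹
Layer 3: α = (0.62 + 0.065×8.5)×10⁻⁴ = 1.1725×10⁻⁴ K⁻¹
Layer 4: α = (0.62 + 0.065×1.7)×10⁻⁴ = 0.7305×10⁻⁴ K⁻¹
0–100 m: 1.4 × 100 × 2.245×10⁻⁴ = 0.03143 m
470 × 1.2 × 1.725×10⁻⁴ = 0.09729 m
1.1725×10⁻⁴ × 170 × 0.83 = 0.016543975 m
440 × 0.7305×10⁻⁴ × 0.36 = 0.01157112 m
Δh = 0.03143 + 0.09729 + 0.016543975 + 0.01157112 = 0.156835095 m

16 cm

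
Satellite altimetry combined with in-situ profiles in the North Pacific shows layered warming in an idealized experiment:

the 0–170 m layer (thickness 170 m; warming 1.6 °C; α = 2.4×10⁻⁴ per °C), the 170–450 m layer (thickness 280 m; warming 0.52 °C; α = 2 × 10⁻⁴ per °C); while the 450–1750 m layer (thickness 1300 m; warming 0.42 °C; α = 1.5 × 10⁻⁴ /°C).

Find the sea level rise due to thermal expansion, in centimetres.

Layer 1: 1.6 × 170 × 2.4×10⁻⁴ = 0.06528 m
2×10⁻⁴ × 280 × 0.52 = 0.02912 m
450–1750 m: 0.42 × 1.5×10⁻⁴ × 1300 = 0.08190 m
Δh = 0.06528 + 0.02912 + 0.08190 = 0.17630 m

17.6 cm of thermosteric rise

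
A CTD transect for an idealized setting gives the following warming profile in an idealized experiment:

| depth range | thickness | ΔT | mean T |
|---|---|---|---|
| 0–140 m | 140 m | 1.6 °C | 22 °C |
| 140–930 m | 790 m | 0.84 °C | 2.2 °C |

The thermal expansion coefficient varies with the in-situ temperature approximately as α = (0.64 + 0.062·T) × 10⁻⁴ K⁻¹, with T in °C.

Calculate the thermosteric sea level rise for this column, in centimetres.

Layer 1: α = (0.64 + 0.062×22)×10⁻⁴ = 2.004×10⁻⁴ K⁻¹
Layer 2: α = (0.64 + 0.062×2.2)×10⁻⁴ = 0.7764×10⁻⁴ K⁻¹
1.6 × 140 × 2.004×10⁻⁴ = 0.0448896 m
790 × 0.84 × 0.7764×10⁻⁴ = 0.051521904 m
Δh = 0.0448896 + 0.051521904 = 0.096411504 m

9.6 cm of thermosteric rise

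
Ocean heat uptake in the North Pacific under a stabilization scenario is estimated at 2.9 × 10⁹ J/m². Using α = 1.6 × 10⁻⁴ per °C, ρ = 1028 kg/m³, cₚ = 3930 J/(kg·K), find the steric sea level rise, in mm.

110 mm

Δh = αQ/(ρcₚ) = 1.6×10⁻⁴ × 2.9×10⁹ / (1028 × 3930) ≈ 0.11485 m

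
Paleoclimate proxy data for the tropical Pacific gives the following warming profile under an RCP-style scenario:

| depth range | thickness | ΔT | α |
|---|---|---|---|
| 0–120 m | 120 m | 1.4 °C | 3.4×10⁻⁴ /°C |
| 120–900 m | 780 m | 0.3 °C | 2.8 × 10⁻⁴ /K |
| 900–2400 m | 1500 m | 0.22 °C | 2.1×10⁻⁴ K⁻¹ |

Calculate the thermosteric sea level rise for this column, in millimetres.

120 × 1.4 × 3.4×10⁻⁴ = 0.05712 m
2.8×10⁻⁴ × 780 × 0.3 = 0.06552 m
Layer 3: 2.1×10⁻⁴ × 1500 × 0.22 = 0.06930 m
Δh = 0.05712 + 0.06552 + 0.06930 = 0.19194 m ≈ 192 mm

about 192 mm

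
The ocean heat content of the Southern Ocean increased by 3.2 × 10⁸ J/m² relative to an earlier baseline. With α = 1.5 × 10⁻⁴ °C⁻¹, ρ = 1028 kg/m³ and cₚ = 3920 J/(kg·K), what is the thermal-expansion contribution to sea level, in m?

Δh = αQ/(ρcₚ) = 1.5×10⁻⁴ × 3.2×10⁸ / (1028 × 3920) ≈ 0.011911 m

0.012 m of thermosteric rise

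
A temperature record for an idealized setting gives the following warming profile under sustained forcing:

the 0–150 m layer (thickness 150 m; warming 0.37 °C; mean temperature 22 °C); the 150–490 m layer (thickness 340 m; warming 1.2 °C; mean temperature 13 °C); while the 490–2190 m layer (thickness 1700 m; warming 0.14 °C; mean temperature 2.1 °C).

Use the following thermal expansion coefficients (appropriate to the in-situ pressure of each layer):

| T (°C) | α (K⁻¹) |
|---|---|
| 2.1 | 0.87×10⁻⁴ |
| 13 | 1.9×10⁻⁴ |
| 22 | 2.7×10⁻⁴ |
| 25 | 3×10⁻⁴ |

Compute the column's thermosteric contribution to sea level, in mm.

Layer 1 at 22 °C → α = 2.7×10⁻⁴ K⁻¹
Layer 2 at 13 °C → α = 1.9×10⁻⁴ K⁻¹
Layer 3 at 2.1 °C → α = 0.87×10⁻⁴ K⁻¹
2.7×10⁻⁴ × 0.37 × 150 = 0.014985 m
340 × 1.9×10⁻⁴ × 1.2 = 0.07752 m
490–2190 m: 0.14 × 1700 × 0.87×10⁻⁴ = 0.020706 m
Δh = 0.014985 + 0.07752 + 0.020706 = 0.113211 m ≈ 110 mm

about 110 mm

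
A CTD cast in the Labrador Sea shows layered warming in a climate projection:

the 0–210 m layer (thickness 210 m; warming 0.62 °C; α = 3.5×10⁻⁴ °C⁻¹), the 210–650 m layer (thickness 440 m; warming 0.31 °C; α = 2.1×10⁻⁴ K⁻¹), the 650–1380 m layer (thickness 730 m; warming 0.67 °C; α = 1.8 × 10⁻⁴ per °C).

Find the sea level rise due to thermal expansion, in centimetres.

0–210 m: 210 × 3.5×10⁻⁴ × 0.62 = 0.04557 m
210–650 m: 2.1×10⁻⁴ × 0.31 × 440 = 0.028644 m
Layer 3: 1.8×10⁻⁴ × 730 × 0.67 = 0.088038 m
Δh = 0.04557 + 0.028644 + 0.088038 = 0.162252 m

about 16.2 cm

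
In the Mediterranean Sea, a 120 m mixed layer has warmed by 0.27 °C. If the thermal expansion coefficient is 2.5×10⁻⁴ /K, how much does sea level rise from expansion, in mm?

Δh = αΔT·H = 2.5×10⁻⁴ × 0.27 × 120 = 0.00810 m

about 8.10 mm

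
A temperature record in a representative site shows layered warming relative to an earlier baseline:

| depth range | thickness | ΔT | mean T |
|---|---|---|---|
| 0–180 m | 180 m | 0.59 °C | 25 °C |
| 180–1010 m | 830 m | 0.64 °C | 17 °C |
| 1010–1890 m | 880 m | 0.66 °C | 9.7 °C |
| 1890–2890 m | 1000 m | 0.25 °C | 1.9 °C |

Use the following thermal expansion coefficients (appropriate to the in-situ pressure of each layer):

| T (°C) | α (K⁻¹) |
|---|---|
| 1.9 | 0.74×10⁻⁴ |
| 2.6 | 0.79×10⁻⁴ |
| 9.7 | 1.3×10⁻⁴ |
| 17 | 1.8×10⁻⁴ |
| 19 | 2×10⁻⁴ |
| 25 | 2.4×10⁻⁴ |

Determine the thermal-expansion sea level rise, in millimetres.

Layer 1 at 25 °C → α = 2.4×10⁻⁴ K⁻¹
Layer 2 at 17 °C → α = 1.8×10⁻⁴ K⁻¹
Layer 3 at 9.7 °C → α = 1.3×10⁻⁴ K⁻¹
Layer 4 at 1.9 °C → α = 0.74×10⁻⁴ K⁻¹
Layer 1: 0.59 × 180 × 2.4×10⁻⁴ = 0.025488 m
1.8×10⁻⁴ × 830 × 0.64 = 0.095616 m
0.66 × 880 × 1.3×10⁻⁴ = 0.075504 m
Layer 4: 1000 × 0.25 × 0.74×10⁻⁴ = 0.01850 m
Δh = 0.025488 + 0.095616 + 0.075504 + 0.01850 = 0.215108 m

about 220 mm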